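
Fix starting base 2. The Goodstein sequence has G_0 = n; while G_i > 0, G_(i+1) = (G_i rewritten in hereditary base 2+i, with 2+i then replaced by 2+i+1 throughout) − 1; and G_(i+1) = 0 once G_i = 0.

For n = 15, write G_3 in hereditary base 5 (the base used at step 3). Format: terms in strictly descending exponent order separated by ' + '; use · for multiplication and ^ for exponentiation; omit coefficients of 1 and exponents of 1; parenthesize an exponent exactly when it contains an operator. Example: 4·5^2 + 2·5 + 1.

5^(5 + 1) + 5^5 + 2

[0] 15 ≡ 2^(2 + 1) + 2^2 + 2 + 1 (base 2). Lift 3: 112. −1: 111.
[1] 111 ≡ 3^(3 + 1) + 3^3 + 3 (base 3). Lift 4: 1284. −1: 1283.
[2] 1283 ≡ 4^(4 + 1) + 4^4 + 3 (base 4). Lift 5: 18753. −1: 18752.
[3] 18752 ≡ 5^(5 + 1) + 5^5 + 2 (base 5). Lift 6: 326594. −1: 326593.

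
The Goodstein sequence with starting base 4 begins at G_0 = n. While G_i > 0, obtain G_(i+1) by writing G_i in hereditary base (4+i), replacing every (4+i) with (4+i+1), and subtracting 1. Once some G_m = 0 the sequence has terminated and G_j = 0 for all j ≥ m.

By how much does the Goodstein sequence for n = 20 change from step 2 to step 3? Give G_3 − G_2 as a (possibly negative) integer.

12

20 —HB4→ 4^2 + 4 —bump→ 5^2 + 5 = 30 —(−1)→ 29
29 —HB5→ 5^2 + 4 —bump→ 6^2 + 4 = 40 —(−1)→ 39
39 —HB6→ 6^2 + 3 —bump→ 7^2 + 3 = 52 —(−1)→ 51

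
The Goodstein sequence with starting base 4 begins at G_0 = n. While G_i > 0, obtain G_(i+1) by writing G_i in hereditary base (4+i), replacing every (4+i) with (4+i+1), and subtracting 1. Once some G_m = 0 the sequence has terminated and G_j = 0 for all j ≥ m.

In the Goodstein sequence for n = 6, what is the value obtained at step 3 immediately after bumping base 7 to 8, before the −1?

[0] 6 ≡ 4 + 2 (base 4). Lift 5: 7. −1: 6.
[1] 6 ≡ 5 + 1 (base 5). Lift 6: 7. −1: 6.
[2] 6 ≡ 6 (base 6). Lift 7: 7. −1: 6.
[3] 6 ≡ 6 (base 7). Lift 8: 6. −1: 5.

6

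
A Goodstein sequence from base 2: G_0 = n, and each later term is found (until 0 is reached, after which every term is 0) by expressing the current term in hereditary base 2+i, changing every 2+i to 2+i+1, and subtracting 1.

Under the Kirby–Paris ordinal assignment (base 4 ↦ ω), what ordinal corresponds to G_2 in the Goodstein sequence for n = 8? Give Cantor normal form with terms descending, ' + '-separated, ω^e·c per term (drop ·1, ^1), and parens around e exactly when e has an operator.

step 0: 8 = 2^(2 + 1); sub 3 for 2: 3^(3 + 1); = 81; G_1 = 81−1 = 80
step 1: 80 = 2·3^3 + 2·3^2 + 2·3 + 2; sub 4 for 3: 2·4^4 + 2·4^2 + 2·4 + 2; = 554; G_2 = 554−1 = 553
step 2: 553 = 2·4^4 + 2·4^2 + 2·4 + 1; sub 5 for 4: 2·5^5 + 2·5^2 + 2·5 + 1; = 6311; G_3 = 6311−1 = 6310

ω^ω·2 + ω^2·2 + ω·2 + 1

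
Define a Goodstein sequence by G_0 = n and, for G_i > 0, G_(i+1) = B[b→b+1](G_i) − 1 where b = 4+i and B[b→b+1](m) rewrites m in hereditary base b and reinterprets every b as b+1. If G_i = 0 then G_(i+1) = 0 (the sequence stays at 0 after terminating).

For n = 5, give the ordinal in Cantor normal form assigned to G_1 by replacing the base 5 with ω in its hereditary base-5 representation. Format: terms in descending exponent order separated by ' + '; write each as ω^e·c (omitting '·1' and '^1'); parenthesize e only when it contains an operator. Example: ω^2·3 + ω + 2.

base 4: 5 = 4 + 1; at 5: 5 + 1 = 6; next = 5
base 5: 5 = 5; at 6: 6 = 6; next = 5

ω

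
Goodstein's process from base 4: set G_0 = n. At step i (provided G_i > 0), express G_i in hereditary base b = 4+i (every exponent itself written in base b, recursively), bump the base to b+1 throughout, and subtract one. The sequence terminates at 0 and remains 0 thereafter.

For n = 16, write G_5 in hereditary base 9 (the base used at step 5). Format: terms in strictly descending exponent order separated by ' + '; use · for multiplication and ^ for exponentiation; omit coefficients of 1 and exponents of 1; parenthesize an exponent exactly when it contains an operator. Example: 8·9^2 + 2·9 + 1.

4·9

G_0 = 16. HB_4(16) = 4^2. Bump = 25. G_1 = 24.
G_1 = 24. HB_5(24) = 4·5 + 4. Bump = 28. G_2 = 27.
G_2 = 27. HB_6(27) = 4·6 + 3. Bump = 31. G_3 = 30.
G_3 = 30. HB_7(30) = 4·7 + 2. Bump = 34. G_4 = 33.
G_4 = 33. HB_8(33) = 4·8 + 1. Bump = 37. G_5 = 36.
G_5 = 36. HB_9(36) = 4·9. Bump = 40. G_6 = 39.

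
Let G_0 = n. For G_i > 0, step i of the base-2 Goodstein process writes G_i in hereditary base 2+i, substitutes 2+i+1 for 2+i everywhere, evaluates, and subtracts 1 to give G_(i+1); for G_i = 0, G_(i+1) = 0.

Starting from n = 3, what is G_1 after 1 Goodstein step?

(0) 3|_2 = 2 + 1 ↦ 3 + 1|_3 = 4 ⇒ 3
(1) 3|_3 = 3 ↦ 4|_4 = 4 ⇒ 3

3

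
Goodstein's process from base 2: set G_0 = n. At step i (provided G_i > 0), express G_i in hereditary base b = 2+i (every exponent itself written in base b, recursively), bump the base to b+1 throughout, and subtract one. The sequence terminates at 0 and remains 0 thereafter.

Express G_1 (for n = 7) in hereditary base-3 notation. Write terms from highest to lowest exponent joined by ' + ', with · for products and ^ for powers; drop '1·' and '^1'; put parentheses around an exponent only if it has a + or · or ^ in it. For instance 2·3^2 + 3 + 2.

i=0: 7 = 2^2 + 2 + 1 (b=2); 2→3: 3^3 + 3 + 1 = 31; 31−1 = 30
i=1: 30 = 3^3 + 3 (b=3); 3→4: 4^4 + 4 = 260; 260−1 = 259

3^3 + 3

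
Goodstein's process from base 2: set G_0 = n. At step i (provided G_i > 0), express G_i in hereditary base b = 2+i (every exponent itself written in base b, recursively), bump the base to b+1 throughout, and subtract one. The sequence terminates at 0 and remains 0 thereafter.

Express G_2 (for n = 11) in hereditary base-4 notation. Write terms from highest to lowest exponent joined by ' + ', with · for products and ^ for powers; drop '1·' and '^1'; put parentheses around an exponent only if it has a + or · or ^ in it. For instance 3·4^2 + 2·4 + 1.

4^(4 + 1) + 3

i=0: 11 = 2^(2 + 1) + 2 + 1 (b=2); 2→3: 3^(3 + 1) + 3 + 1 = 85; 85−1 = 84
i=1: 84 = 3^(3 + 1) + 3 (b=3); 3→4: 4^(4 + 1) + 4 = 1028; 1028−1 = 1027
i=2: 1027 = 4^(4 + 1) + 3 (b=4); 4→5: 5^(5 + 1) + 3 = 15628; 15628−1 = 15627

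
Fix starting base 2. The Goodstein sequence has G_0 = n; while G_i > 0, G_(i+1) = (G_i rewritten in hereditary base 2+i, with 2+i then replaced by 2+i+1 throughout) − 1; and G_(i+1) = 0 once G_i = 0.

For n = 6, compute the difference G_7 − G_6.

(0) 6|_2 = 2^2 + 2 ↦ 3^3 + 3|_3 = 30 ⇒ 29
(1) 29|_3 = 3^3 + 2 ↦ 4^4 + 2|_4 = 258 ⇒ 257
(2) 257|_4 = 4^4 + 1 ↦ 5^5 + 1|_5 = 3126 ⇒ 3125
(3) 3125|_5 = 5^5 ↦ 6^6|_6 = 46656 ⇒ 46655
(4) 46655|_6 = 5·6^5 + 5·6^4 + 5·6^3 + 5·6^2 + 5·6 + 5 ↦ 5·7^5 + 5·7^4 + 5·7^3 + 5·7^2 + 5·7 + 5|_7 = 98040 ⇒ 98039
(5) 98039|_7 = 5·7^5 + 5·7^4 + 5·7^3 + 5·7^2 + 5·7 + 4 ↦ 5·8^5 + 5·8^4 + 5·8^3 + 5·8^2 + 5·8 + 4|_8 = 187244 ⇒ 187243
(6) 187243|_8 = 5·8^5 + 5·8^4 + 5·8^3 + 5·8^2 + 5·8 + 3 ↦ 5·9^5 + 5·9^4 + 5·9^3 + 5·9^2 + 5·9 + 3|_9 = 332148 ⇒ 332147

144904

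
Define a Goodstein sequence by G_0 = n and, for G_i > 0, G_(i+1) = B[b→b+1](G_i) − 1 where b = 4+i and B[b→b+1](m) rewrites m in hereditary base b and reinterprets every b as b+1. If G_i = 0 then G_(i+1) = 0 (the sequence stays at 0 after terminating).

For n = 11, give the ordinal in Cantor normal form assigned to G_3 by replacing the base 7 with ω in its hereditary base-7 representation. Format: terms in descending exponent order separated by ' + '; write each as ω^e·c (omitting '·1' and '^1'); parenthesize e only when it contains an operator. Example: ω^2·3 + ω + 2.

step 0: 11 = 2·4 + 3; sub 5 for 4: 2·5 + 3; = 13; G_1 = 13−1 = 12
step 1: 12 = 2·5 + 2; sub 6 for 5: 2·6 + 2; = 14; G_2 = 14−1 = 13
step 2: 13 = 2·6 + 1; sub 7 for 6: 2·7 + 1; = 15; G_3 = 15−1 = 14
step 3: 14 = 2·7; sub 8 for 7: 2·8; = 16; G_4 = 16−1 = 15

ω·2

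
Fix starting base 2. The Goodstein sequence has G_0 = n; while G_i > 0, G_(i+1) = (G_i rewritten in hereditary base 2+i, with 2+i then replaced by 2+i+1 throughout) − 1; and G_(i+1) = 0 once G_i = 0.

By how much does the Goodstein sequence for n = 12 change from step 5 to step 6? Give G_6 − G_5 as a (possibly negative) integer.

128452957

G_0=12  [base 2] 2^(2 + 1) + 2^2  →[2↦3]→  3^(3 + 1) + 3^3 = 108  −1 ⇒ G_1=107
G_1=107  [base 3] 3^(3 + 1) + 2·3^2 + 2·3 + 2  →[3↦4]→  4^(4 + 1) + 2·4^2 + 2·4 + 2 = 1066  −1 ⇒ G_2=1065
G_2=1065  [base 4] 4^(4 + 1) + 2·4^2 + 2·4 + 1  →[4↦5]→  5^(5 + 1) + 2·5^2 + 2·5 + 1 = 15686  −1 ⇒ G_3=15685
G_3=15685  [base 5] 5^(5 + 1) + 2·5^2 + 2·5  →[5↦6]→  6^(6 + 1) + 2·6^2 + 2·6 = 280020  −1 ⇒ G_4=280019
G_4=280019  [base 6] 6^(6 + 1) + 2·6^2 + 6 + 5  →[6↦7]→  7^(7 + 1) + 2·7^2 + 7 + 5 = 5764911  −1 ⇒ G_5=5764910
G_5=5764910  [base 7] 7^(7 + 1) + 2·7^2 + 7 + 4  →[7↦8]→  8^(8 + 1) + 2·8^2 + 8 + 4 = 134217868  −1 ⇒ G_6=134217867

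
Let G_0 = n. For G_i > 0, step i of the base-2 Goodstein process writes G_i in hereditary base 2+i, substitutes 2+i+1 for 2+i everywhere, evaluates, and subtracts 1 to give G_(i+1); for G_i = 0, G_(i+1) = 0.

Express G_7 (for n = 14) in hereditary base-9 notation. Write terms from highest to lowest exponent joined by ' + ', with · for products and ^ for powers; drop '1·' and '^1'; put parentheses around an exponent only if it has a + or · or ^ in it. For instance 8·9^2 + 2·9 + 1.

14 —HB2→ 2^(2 + 1) + 2^2 + 2 —bump→ 3^(3 + 1) + 3^3 + 3 = 111 —(−1)→ 110
110 —HB3→ 3^(3 + 1) + 3^3 + 2 —bump→ 4^(4 + 1) + 4^4 + 2 = 1282 —(−1)→ 1281
1281 —HB4→ 4^(4 + 1) + 4^4 + 1 —bump→ 5^(5 + 1) + 5^5 + 1 = 18751 —(−1)→ 18750
18750 —HB5→ 5^(5 + 1) + 5^5 —bump→ 6^(6 + 1) + 6^6 = 326592 —(−1)→ 326591
326591 —HB6→ 6^(6 + 1) + 5·6^5 + 5·6^4 + 5·6^3 + 5·6^2 + 5·6 + 5 —bump→ 7^(7 + 1) + 5·7^5 + 5·7^4 + 5·7^3 + 5·7^2 + 5·7 + 5 = 5862841 —(−1)→ 5862840
5862840 —HB7→ 7^(7 + 1) + 5·7^5 + 5·7^4 + 5·7^3 + 5·7^2 + 5·7 + 4 —bump→ 8^(8 + 1) + 5·8^5 + 5·8^4 + 5·8^3 + 5·8^2 + 5·8 + 4 = 134404972 —(−1)→ 134404971
134404971 —HB8→ 8^(8 + 1) + 5·8^5 + 5·8^4 + 5·8^3 + 5·8^2 + 5·8 + 3 —bump→ 9^(9 + 1) + 5·9^5 + 5·9^4 + 5·9^3 + 5·9^2 + 5·9 + 3 = 3487116549 —(−1)→ 3487116548

9^(9 + 1) + 5·9^5 + 5·9^4 + 5·9^3 + 5·9^2 + 5·9 + 2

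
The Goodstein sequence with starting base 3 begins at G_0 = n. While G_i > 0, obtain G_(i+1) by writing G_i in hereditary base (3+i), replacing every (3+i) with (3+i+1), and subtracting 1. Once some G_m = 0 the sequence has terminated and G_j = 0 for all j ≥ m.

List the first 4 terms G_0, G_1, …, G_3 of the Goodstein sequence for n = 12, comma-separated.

12, 19, 27, 37

(0) 12|_3 = 3^2 + 3 ↦ 4^2 + 4|_4 = 20 ⇒ 19
(1) 19|_4 = 4^2 + 3 ↦ 5^2 + 3|_5 = 28 ⇒ 27
(2) 27|_5 = 5^2 + 2 ↦ 6^2 + 2|_6 = 38 ⇒ 37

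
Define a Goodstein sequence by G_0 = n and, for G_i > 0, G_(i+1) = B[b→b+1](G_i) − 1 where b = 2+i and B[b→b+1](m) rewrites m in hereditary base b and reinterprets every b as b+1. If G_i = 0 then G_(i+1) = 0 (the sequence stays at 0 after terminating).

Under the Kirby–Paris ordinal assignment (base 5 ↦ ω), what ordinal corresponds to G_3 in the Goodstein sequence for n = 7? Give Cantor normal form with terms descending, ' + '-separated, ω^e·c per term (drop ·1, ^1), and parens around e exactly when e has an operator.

(0) 7|_2 = 2^2 + 2 + 1 ↦ 3^3 + 3 + 1|_3 = 31 ⇒ 30
(1) 30|_3 = 3^3 + 3 ↦ 4^4 + 4|_4 = 260 ⇒ 259
(2) 259|_4 = 4^4 + 3 ↦ 5^5 + 3|_5 = 3128 ⇒ 3127

ω^ω + 2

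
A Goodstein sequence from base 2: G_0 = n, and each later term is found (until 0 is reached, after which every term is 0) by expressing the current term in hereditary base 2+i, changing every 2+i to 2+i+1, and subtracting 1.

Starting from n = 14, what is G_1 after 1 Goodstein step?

110

14 —HB2→ 2^(2 + 1) + 2^2 + 2 —bump→ 3^(3 + 1) + 3^3 + 3 = 111 —(−1)→ 110
110 —HB3→ 3^(3 + 1) + 3^3 + 2 —bump→ 4^(4 + 1) + 4^4 + 2 = 1282 —(−1)→ 1281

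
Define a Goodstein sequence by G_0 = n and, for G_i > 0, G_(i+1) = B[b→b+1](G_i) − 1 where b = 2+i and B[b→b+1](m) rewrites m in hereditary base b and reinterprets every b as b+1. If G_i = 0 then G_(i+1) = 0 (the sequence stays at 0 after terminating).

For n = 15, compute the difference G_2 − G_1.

1172

i=0: 15 = 2^(2 + 1) + 2^2 + 2 + 1 (b=2); 2→3: 3^(3 + 1) + 3^3 + 3 + 1 = 112; 112−1 = 111
i=1: 111 = 3^(3 + 1) + 3^3 + 3 (b=3); 3→4: 4^(4 + 1) + 4^4 + 4 = 1284; 1284−1 = 1283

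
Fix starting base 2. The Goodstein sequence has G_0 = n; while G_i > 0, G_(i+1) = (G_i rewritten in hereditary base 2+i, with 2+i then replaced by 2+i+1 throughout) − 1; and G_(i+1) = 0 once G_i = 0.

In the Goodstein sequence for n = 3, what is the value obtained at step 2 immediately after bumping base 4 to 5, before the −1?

G_0 = 3. HB_2(3) = 2 + 1. Bump = 4. G_1 = 3.
G_1 = 3. HB_3(3) = 3. Bump = 4. G_2 = 3.

3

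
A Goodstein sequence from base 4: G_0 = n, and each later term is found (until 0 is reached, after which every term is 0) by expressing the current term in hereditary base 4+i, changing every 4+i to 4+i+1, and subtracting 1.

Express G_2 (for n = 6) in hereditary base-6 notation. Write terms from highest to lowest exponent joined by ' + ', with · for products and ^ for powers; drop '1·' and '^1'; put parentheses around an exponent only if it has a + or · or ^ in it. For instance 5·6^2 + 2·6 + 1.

step 0: 6 = 4 + 2; sub 5 for 4: 5 + 2; = 7; G_1 = 7−1 = 6
step 1: 6 = 5 + 1; sub 6 for 5: 6 + 1; = 7; G_2 = 7−1 = 6

6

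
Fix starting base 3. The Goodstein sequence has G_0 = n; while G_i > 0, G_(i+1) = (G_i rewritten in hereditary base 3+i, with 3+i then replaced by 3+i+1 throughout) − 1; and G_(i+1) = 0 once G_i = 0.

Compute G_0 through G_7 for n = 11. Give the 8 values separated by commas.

11, 17, 25, 35, 39, 43, 47, 51

(0) 11|_3 = 3^2 + 2 ↦ 4^2 + 2|_4 = 18 ⇒ 17
(1) 17|_4 = 4^2 + 1 ↦ 5^2 + 1|_5 = 26 ⇒ 25
(2) 25|_5 = 5^2 ↦ 6^2|_6 = 36 ⇒ 35
(3) 35|_6 = 5·6 + 5 ↦ 5·7 + 5|_7 = 40 ⇒ 39
(4) 39|_7 = 5·7 + 4 ↦ 5·8 + 4|_8 = 44 ⇒ 43
(5) 43|_8 = 5·8 + 3 ↦ 5·9 + 3|_9 = 48 ⇒ 47
(6) 47|_9 = 5·9 + 2 ↦ 5·10 + 2|_10 = 52 ⇒ 51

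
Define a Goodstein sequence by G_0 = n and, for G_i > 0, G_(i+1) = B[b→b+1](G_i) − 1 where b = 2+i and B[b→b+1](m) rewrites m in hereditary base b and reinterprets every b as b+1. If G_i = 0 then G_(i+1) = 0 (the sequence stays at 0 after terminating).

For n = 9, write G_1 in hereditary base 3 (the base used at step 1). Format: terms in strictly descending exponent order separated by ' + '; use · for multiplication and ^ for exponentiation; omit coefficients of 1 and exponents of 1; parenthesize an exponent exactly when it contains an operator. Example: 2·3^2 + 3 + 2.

i=0: 9 = 2^(2 + 1) + 1 (b=2); 2→3: 3^(3 + 1) + 1 = 82; 82−1 = 81
i=1: 81 = 3^(3 + 1) (b=3); 3→4: 4^(4 + 1) = 1024; 1024−1 = 1023

3^(3 + 1)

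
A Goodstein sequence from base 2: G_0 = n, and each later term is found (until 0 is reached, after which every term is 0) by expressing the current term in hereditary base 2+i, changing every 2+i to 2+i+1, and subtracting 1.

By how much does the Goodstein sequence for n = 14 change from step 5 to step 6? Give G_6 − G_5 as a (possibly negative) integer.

128542131

(0) 14|_2 = 2^(2 + 1) + 2^2 + 2 ↦ 3^(3 + 1) + 3^3 + 3|_3 = 111 ⇒ 110
(1) 110|_3 = 3^(3 + 1) + 3^3 + 2 ↦ 4^(4 + 1) + 4^4 + 2|_4 = 1282 ⇒ 1281
(2) 1281|_4 = 4^(4 + 1) + 4^4 + 1 ↦ 5^(5 + 1) + 5^5 + 1|_5 = 18751 ⇒ 18750
(3) 18750|_5 = 5^(5 + 1) + 5^5 ↦ 6^(6 + 1) + 6^6|_6 = 326592 ⇒ 326591
(4) 326591|_6 = 6^(6 + 1) + 5·6^5 + 5·6^4 + 5·6^3 + 5·6^2 + 5·6 + 5 ↦ 7^(7 + 1) + 5·7^5 + 5·7^4 + 5·7^3 + 5·7^2 + 5·7 + 5|_7 = 5862841 ⇒ 5862840
(5) 5862840|_7 = 7^(7 + 1) + 5·7^5 + 5·7^4 + 5·7^3 + 5·7^2 + 5·7 + 4 ↦ 8^(8 + 1) + 5·8^5 + 5·8^4 + 5·8^3 + 5·8^2 + 5·8 + 4|_8 = 134404972 ⇒ 134404971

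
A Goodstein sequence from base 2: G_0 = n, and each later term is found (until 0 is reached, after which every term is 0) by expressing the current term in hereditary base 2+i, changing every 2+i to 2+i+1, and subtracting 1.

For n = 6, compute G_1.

G_0 = 6. HB_2(6) = 2^2 + 2. Bump = 30. G_1 = 29.
G_1 = 29. HB_3(29) = 3^3 + 2. Bump = 258. G_2 = 257.

29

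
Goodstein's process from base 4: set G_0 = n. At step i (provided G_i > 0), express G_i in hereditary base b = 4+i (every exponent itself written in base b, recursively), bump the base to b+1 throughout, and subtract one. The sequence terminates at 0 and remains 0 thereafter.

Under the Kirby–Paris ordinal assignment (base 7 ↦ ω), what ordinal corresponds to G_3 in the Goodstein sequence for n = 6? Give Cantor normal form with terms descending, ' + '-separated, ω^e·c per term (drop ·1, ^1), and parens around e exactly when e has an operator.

G_0=6  [base 4] 4 + 2  →[4↦5]→  5 + 2 = 7  −1 ⇒ G_1=6
G_1=6  [base 5] 5 + 1  →[5↦6]→  6 + 1 = 7  −1 ⇒ G_2=6
G_2=6  [base 6] 6  →[6↦7]→  7 = 7  −1 ⇒ G_3=6
G_3=6  [base 7] 6  →[7↦8]→  6 = 6  −1 ⇒ G_4=5

6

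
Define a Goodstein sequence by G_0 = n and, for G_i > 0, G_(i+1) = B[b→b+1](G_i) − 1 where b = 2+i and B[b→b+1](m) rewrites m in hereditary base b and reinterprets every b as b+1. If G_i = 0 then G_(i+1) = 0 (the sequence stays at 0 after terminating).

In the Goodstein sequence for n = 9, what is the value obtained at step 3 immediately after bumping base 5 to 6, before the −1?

140744

G_0 = 9. HB_2(9) = 2^(2 + 1) + 1. Bump = 82. G_1 = 81.
G_1 = 81. HB_3(81) = 3^(3 + 1). Bump = 1024. G_2 = 1023.
G_2 = 1023. HB_4(1023) = 3·4^4 + 3·4^3 + 3·4^2 + 3·4 + 3. Bump = 9843. G_3 = 9842.
G_3 = 9842. HB_5(9842) = 3·5^5 + 3·5^3 + 3·5^2 + 3·5 + 2. Bump = 140744. G_4 = 140743.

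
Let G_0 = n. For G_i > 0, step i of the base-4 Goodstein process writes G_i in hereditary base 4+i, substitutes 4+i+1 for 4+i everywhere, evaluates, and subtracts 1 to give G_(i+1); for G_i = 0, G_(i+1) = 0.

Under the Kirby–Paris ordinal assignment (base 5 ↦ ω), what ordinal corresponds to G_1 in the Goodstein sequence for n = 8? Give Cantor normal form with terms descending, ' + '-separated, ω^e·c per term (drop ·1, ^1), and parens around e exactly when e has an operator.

[0] 8 ≡ 2·4 (base 4). Lift 5: 10. −1: 9.
[1] 9 ≡ 5 + 4 (base 5). Lift 6: 10. −1: 9.

ω + 4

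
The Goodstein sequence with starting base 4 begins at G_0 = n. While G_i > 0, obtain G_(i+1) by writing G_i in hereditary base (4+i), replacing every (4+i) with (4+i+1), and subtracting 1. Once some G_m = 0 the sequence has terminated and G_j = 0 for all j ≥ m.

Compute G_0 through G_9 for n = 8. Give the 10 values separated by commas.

G_0=8  [base 4] 2·4  →[4↦5]→  2·5 = 10  −1 ⇒ G_1=9
G_1=9  [base 5] 5 + 4  →[5↦6]→  6 + 4 = 10  −1 ⇒ G_2=9
G_2=9  [base 6] 6 + 3  →[6↦7]→  7 + 3 = 10  −1 ⇒ G_3=9
G_3=9  [base 7] 7 + 2  →[7↦8]→  8 + 2 = 10  −1 ⇒ G_4=9
G_4=9  [base 8] 8 + 1  →[8↦9]→  9 + 1 = 10  −1 ⇒ G_5=9
G_5=9  [base 9] 9  →[9↦10]→  10 = 10  −1 ⇒ G_6=9
G_6=9  [base 10] 9  →[10↦11]→  9 = 9  −1 ⇒ G_7=8
G_7=8  [base 11] 8  →[11↦12]→  8 = 8  −1 ⇒ G_8=7
G_8=7  [base 12] 7  →[12↦13]→  7 = 7  −1 ⇒ G_9=6

8, 9, 9, 9, 9, 9, 9, 8, 7, 6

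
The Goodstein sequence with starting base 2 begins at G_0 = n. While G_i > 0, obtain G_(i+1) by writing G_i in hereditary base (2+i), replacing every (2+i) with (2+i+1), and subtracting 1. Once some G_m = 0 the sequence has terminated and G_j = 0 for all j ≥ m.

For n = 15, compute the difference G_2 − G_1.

[0] 15 ≡ 2^(2 + 1) + 2^2 + 2 + 1 (base 2). Lift 3: 112. −1: 111.
[1] 111 ≡ 3^(3 + 1) + 3^3 + 3 (base 3). Lift 4: 1284. −1: 1283.

1172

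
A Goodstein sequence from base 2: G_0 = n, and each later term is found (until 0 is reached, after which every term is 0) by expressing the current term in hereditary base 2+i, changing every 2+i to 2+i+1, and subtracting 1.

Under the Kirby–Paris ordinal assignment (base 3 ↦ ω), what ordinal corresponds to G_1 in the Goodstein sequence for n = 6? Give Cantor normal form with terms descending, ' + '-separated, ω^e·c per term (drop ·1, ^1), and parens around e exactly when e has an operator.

ω^ω + 2

step 0: 6 = 2^2 + 2; sub 3 for 2: 3^3 + 3; = 30; G_1 = 30−1 = 29
step 1: 29 = 3^3 + 2; sub 4 for 3: 4^4 + 2; = 258; G_2 = 258−1 = 257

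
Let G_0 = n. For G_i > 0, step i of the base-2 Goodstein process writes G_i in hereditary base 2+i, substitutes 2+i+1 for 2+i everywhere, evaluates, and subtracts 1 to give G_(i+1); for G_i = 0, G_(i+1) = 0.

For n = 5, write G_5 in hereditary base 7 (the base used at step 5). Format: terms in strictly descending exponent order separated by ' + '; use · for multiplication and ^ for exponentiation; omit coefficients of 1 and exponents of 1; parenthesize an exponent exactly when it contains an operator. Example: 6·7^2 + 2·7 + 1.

3·7^3 + 3·7^2 + 3·7

[0] 5 ≡ 2^2 + 1 (base 2). Lift 3: 28. −1: 27.
[1] 27 ≡ 3^3 (base 3). Lift 4: 256. −1: 255.
[2] 255 ≡ 3·4^3 + 3·4^2 + 3·4 + 3 (base 4). Lift 5: 468. −1: 467.
[3] 467 ≡ 3·5^3 + 3·5^2 + 3·5 + 2 (base 5). Lift 6: 776. −1: 775.
[4] 775 ≡ 3·6^3 + 3·6^2 + 3·6 + 1 (base 6). Lift 7: 1198. −1: 1197.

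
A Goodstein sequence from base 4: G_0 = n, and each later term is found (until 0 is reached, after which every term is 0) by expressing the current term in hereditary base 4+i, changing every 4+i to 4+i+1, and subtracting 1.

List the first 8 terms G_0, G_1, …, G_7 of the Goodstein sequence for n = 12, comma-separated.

12 —HB4→ 3·4 —bump→ 3·5 = 15 —(−1)→ 14
14 —HB5→ 2·5 + 4 —bump→ 2·6 + 4 = 16 —(−1)→ 15
15 —HB6→ 2·6 + 3 —bump→ 2·7 + 3 = 17 —(−1)→ 16
16 —HB7→ 2·7 + 2 —bump→ 2·8 + 2 = 18 —(−1)→ 17
17 —HB8→ 2·8 + 1 —bump→ 2·9 + 1 = 19 —(−1)→ 18
18 —HB9→ 2·9 —bump→ 2·10 = 20 —(−1)→ 19
19 —HB10→ 10 + 9 —bump→ 11 + 9 = 20 —(−1)→ 19

12, 14, 15, 16, 17, 18, 19, 19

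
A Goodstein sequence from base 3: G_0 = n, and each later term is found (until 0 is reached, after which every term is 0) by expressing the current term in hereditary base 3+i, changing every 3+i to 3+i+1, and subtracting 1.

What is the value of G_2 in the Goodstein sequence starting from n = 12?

G_0 = 12. HB_3(12) = 3^2 + 3. Bump = 20. G_1 = 19.
G_1 = 19. HB_4(19) = 4^2 + 3. Bump = 28. G_2 = 27.

27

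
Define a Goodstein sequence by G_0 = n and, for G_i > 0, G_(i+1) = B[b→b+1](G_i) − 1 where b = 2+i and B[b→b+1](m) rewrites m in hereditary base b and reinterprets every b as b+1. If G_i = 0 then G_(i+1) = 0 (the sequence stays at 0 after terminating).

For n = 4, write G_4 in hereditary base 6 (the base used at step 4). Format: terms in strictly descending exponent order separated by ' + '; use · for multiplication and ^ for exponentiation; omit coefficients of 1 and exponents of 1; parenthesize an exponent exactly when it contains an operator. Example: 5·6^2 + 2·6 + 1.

(0) 4|_2 = 2^2 ↦ 3^3|_3 = 27 ⇒ 26
(1) 26|_3 = 2·3^2 + 2·3 + 2 ↦ 2·4^2 + 2·4 + 2|_4 = 42 ⇒ 41
(2) 41|_4 = 2·4^2 + 2·4 + 1 ↦ 2·5^2 + 2·5 + 1|_5 = 61 ⇒ 60
(3) 60|_5 = 2·5^2 + 2·5 ↦ 2·6^2 + 2·6|_6 = 84 ⇒ 83
(4) 83|_6 = 2·6^2 + 6 + 5 ↦ 2·7^2 + 7 + 5|_7 = 110 ⇒ 109

2·6^2 + 6 + 5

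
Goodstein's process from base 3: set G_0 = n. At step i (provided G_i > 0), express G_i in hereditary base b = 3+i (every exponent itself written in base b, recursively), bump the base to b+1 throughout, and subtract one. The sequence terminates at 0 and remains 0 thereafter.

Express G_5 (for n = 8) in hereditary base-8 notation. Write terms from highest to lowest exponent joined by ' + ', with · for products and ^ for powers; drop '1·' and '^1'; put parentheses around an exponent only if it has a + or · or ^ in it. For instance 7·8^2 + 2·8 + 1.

i=0: 8 = 2·3 + 2 (b=3); 3→4: 2·4 + 2 = 10; 10−1 = 9
i=1: 9 = 2·4 + 1 (b=4); 4→5: 2·5 + 1 = 11; 11−1 = 10
i=2: 10 = 2·5 (b=5); 5→6: 2·6 = 12; 12−1 = 11
i=3: 11 = 6 + 5 (b=6); 6→7: 7 + 5 = 12; 12−1 = 11
i=4: 11 = 7 + 4 (b=7); 7→8: 8 + 4 = 12; 12−1 = 11
i=5: 11 = 8 + 3 (b=8); 8→9: 9 + 3 = 12; 12−1 = 11

8 + 3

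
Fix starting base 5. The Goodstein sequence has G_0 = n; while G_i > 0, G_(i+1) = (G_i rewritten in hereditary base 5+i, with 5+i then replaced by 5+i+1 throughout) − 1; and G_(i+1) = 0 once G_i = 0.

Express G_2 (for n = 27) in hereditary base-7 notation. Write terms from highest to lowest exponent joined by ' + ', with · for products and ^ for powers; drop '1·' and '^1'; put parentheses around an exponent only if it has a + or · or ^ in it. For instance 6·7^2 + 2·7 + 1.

7^2

i=0: 27 = 5^2 + 2 (b=5); 5→6: 6^2 + 2 = 38; 38−1 = 37
i=1: 37 = 6^2 + 1 (b=6); 6→7: 7^2 + 1 = 50; 50−1 = 49
i=2: 49 = 7^2 (b=7); 7→8: 8^2 = 64; 64−1 = 63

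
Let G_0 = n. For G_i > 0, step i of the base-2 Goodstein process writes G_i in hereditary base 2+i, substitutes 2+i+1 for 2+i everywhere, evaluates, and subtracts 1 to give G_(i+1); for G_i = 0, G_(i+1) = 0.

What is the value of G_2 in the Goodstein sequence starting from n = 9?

9 —HB2→ 2^(2 + 1) + 1 —bump→ 3^(3 + 1) + 1 = 82 —(−1)→ 81
81 —HB3→ 3^(3 + 1) —bump→ 4^(4 + 1) = 1024 —(−1)→ 1023
1023 —HB4→ 3·4^4 + 3·4^3 + 3·4^2 + 3·4 + 3 —bump→ 3·5^5 + 3·5^3 + 3·5^2 + 3·5 + 3 = 9843 —(−1)→ 9842

1023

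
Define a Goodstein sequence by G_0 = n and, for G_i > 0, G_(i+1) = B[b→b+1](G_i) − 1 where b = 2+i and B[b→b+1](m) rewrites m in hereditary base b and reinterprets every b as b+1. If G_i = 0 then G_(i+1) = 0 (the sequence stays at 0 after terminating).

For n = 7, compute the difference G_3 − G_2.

[0] 7 ≡ 2^2 + 2 + 1 (base 2). Lift 3: 31. −1: 30.
[1] 30 ≡ 3^3 + 3 (base 3). Lift 4: 260. −1: 259.
[2] 259 ≡ 4^4 + 3 (base 4). Lift 5: 3128. −1: 3127.

2868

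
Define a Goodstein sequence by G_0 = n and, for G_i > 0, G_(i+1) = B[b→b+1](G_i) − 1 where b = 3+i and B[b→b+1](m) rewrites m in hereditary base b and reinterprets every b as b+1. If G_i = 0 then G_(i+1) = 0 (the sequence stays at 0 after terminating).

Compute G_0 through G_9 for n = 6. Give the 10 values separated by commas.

6, 7, 7, 7, 7, 7, 6, 5, 4, 3

(0) 6|_3 = 2·3 ↦ 2·4|_4 = 8 ⇒ 7
(1) 7|_4 = 4 + 3 ↦ 5 + 3|_5 = 8 ⇒ 7
(2) 7|_5 = 5 + 2 ↦ 6 + 2|_6 = 8 ⇒ 7
(3) 7|_6 = 6 + 1 ↦ 7 + 1|_7 = 8 ⇒ 7
(4) 7|_7 = 7 ↦ 8|_8 = 8 ⇒ 7
(5) 7|_8 = 7 ↦ 7|_9 = 7 ⇒ 6
(6) 6|_9 = 6 ↦ 6|_10 = 6 ⇒ 5
(7) 5|_10 = 5 ↦ 5|_11 = 5 ⇒ 4
(8) 4|_11 = 4 ↦ 4|_12 = 4 ⇒ 3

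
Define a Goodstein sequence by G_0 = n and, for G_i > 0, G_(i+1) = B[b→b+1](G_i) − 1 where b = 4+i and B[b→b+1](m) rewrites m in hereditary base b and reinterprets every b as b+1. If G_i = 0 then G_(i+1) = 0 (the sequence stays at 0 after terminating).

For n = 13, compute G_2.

17

(0) 13|_4 = 3·4 + 1 ↦ 3·5 + 1|_5 = 16 ⇒ 15
(1) 15|_5 = 3·5 ↦ 3·6|_6 = 18 ⇒ 17
(2) 17|_6 = 2·6 + 5 ↦ 2·7 + 5|_7 = 19 ⇒ 18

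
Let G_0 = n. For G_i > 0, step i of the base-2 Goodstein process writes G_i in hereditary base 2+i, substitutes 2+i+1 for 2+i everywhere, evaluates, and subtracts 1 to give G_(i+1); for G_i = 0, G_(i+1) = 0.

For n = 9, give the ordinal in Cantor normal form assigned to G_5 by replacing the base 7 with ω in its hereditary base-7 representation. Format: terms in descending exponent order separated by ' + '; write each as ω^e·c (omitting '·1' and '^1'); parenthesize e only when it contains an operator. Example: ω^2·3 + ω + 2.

[0] 9 ≡ 2^(2 + 1) + 1 (base 2). Lift 3: 82. −1: 81.
[1] 81 ≡ 3^(3 + 1) (base 3). Lift 4: 1024. −1: 1023.
[2] 1023 ≡ 3·4^4 + 3·4^3 + 3·4^2 + 3·4 + 3 (base 4). Lift 5: 9843. −1: 9842.
[3] 9842 ≡ 3·5^5 + 3·5^3 + 3·5^2 + 3·5 + 2 (base 5). Lift 6: 140744. −1: 140743.
[4] 140743 ≡ 3·6^6 + 3·6^3 + 3·6^2 + 3·6 + 1 (base 6). Lift 7: 2471827. −1: 2471826.

ω^ω·3 + ω^3·3 + ω^2·3 + ω·3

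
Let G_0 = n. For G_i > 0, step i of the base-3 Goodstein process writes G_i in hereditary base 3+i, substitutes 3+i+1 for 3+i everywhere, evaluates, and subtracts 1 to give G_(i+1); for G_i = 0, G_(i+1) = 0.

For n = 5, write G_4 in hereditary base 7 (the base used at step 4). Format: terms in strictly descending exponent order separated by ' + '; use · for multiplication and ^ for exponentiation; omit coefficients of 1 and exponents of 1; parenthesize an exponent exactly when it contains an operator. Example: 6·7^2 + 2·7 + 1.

G_0 = 5. HB_3(5) = 3 + 2. Bump = 6. G_1 = 5.
G_1 = 5. HB_4(5) = 4 + 1. Bump = 6. G_2 = 5.
G_2 = 5. HB_5(5) = 5. Bump = 6. G_3 = 5.
G_3 = 5. HB_6(5) = 5. Bump = 5. G_4 = 4.
G_4 = 4. HB_7(4) = 4. Bump = 4. G_5 = 3.

4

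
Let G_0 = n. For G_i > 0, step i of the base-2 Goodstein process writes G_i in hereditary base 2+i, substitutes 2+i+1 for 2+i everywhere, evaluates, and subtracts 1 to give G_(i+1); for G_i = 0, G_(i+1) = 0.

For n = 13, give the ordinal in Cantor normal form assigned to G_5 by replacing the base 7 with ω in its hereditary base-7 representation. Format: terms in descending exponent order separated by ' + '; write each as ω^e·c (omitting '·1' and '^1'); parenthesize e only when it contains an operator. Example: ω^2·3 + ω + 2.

ω^(ω + 1) + ω^3·3 + ω^2·3 + ω·3

G_0 = 13. HB_2(13) = 2^(2 + 1) + 2^2 + 1. Bump = 109. G_1 = 108.
G_1 = 108. HB_3(108) = 3^(3 + 1) + 3^3. Bump = 1280. G_2 = 1279.
G_2 = 1279. HB_4(1279) = 4^(4 + 1) + 3·4^3 + 3·4^2 + 3·4 + 3. Bump = 16093. G_3 = 16092.
G_3 = 16092. HB_5(16092) = 5^(5 + 1) + 3·5^3 + 3·5^2 + 3·5 + 2. Bump = 280712. G_4 = 280711.
G_4 = 280711. HB_6(280711) = 6^(6 + 1) + 3·6^3 + 3·6^2 + 3·6 + 1. Bump = 5765999. G_5 = 5765998.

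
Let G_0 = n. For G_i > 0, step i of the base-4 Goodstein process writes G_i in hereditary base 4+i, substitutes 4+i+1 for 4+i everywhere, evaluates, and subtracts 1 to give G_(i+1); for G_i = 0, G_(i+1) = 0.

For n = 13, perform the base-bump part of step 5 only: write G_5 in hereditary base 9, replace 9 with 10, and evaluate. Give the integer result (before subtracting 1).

G_0=13  [base 4] 3·4 + 1  →[4↦5]→  3·5 + 1 = 16  −1 ⇒ G_1=15
G_1=15  [base 5] 3·5  →[5↦6]→  3·6 = 18  −1 ⇒ G_2=17
G_2=17  [base 6] 2·6 + 5  →[6↦7]→  2·7 + 5 = 19  −1 ⇒ G_3=18
G_3=18  [base 7] 2·7 + 4  →[7↦8]→  2·8 + 4 = 20  −1 ⇒ G_4=19
G_4=19  [base 8] 2·8 + 3  →[8↦9]→  2·9 + 3 = 21  −1 ⇒ G_5=20
G_5=20  [base 9] 2·9 + 2  →[9↦10]→  2·10 + 2 = 22  −1 ⇒ G_6=21

22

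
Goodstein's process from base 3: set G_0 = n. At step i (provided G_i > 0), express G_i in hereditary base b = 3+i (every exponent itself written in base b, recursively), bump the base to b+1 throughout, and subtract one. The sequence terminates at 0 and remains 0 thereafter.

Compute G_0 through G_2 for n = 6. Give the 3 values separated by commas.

i=0: 6 = 2·3 (b=3); 3→4: 2·4 = 8; 8−1 = 7
i=1: 7 = 4 + 3 (b=4); 4→5: 5 + 3 = 8; 8−1 = 7

6, 7, 7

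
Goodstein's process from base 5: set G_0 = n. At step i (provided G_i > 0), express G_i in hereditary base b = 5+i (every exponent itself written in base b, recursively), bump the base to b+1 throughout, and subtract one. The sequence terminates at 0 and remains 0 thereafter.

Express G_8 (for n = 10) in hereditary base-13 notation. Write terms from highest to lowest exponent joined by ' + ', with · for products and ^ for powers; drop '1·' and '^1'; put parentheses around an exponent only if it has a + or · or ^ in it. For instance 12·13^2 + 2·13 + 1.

[0] 10 ≡ 2·5 (base 5). Lift 6: 12. −1: 11.
[1] 11 ≡ 6 + 5 (base 6). Lift 7: 12. −1: 11.
[2] 11 ≡ 7 + 4 (base 7). Lift 8: 12. −1: 11.
[3] 11 ≡ 8 + 3 (base 8). Lift 9: 12. −1: 11.
[4] 11 ≡ 9 + 2 (base 9). Lift 10: 12. −1: 11.
[5] 11 ≡ 10 + 1 (base 10). Lift 11: 12. −1: 11.
[6] 11 ≡ 11 (base 11). Lift 12: 12. −1: 11.
[7] 11 ≡ 11 (base 12). Lift 13: 11. −1: 10.

10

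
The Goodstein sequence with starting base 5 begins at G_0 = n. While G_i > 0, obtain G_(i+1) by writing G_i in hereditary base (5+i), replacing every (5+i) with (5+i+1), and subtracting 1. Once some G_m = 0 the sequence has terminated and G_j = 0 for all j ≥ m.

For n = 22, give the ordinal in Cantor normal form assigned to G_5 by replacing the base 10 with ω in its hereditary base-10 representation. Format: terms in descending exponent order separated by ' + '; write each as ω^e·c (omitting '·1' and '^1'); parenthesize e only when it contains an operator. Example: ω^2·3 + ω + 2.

step 0: 22 = 4·5 + 2; sub 6 for 5: 4·6 + 2; = 26; G_1 = 26−1 = 25
step 1: 25 = 4·6 + 1; sub 7 for 6: 4·7 + 1; = 29; G_2 = 29−1 = 28
step 2: 28 = 4·7; sub 8 for 7: 4·8; = 32; G_3 = 32−1 = 31
step 3: 31 = 3·8 + 7; sub 9 for 8: 3·9 + 7; = 34; G_4 = 34−1 = 33
step 4: 33 = 3·9 + 6; sub 10 for 9: 3·10 + 6; = 36; G_5 = 36−1 = 35
step 5: 35 = 3·10 + 5; sub 11 for 10: 3·11 + 5; = 38; G_6 = 38−1 = 37

ω·3 + 5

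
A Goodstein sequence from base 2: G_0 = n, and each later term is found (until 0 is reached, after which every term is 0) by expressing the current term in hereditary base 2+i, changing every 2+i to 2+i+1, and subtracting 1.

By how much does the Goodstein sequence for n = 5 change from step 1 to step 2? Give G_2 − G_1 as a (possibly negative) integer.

[0] 5 ≡ 2^2 + 1 (base 2). Lift 3: 28. −1: 27.
[1] 27 ≡ 3^3 (base 3). Lift 4: 256. −1: 255.

228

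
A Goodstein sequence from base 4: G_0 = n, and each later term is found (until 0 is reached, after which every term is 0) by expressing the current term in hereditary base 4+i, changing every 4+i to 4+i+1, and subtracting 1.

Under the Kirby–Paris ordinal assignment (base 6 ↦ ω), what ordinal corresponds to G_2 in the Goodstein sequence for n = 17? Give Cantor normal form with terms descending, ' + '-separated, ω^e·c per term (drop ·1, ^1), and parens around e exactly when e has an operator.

G_0=17  [base 4] 4^2 + 1  →[4↦5]→  5^2 + 1 = 26  −1 ⇒ G_1=25
G_1=25  [base 5] 5^2  →[5↦6]→  6^2 = 36  −1 ⇒ G_2=35
G_2=35  [base 6] 5·6 + 5  →[6↦7]→  5·7 + 5 = 40  −1 ⇒ G_3=39

ω·5 + 5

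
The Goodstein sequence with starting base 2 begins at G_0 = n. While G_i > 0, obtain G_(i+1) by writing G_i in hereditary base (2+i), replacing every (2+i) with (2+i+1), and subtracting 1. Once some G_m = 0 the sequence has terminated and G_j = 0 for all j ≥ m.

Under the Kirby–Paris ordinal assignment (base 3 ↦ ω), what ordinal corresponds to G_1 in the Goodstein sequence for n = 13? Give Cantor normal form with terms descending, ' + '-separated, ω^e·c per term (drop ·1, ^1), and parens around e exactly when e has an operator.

G_0 = 13. HB_2(13) = 2^(2 + 1) + 2^2 + 1. Bump = 109. G_1 = 108.
G_1 = 108. HB_3(108) = 3^(3 + 1) + 3^3. Bump = 1280. G_2 = 1279.

ω^(ω + 1) + ω^ω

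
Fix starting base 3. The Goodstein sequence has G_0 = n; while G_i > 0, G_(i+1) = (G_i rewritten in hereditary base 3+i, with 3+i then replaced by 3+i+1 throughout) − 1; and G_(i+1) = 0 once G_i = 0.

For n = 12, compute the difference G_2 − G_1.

8

G_0=12  [base 3] 3^2 + 3  →[3↦4]→  4^2 + 4 = 20  −1 ⇒ G_1=19
G_1=19  [base 4] 4^2 + 3  →[4↦5]→  5^2 + 3 = 28  −1 ⇒ G_2=27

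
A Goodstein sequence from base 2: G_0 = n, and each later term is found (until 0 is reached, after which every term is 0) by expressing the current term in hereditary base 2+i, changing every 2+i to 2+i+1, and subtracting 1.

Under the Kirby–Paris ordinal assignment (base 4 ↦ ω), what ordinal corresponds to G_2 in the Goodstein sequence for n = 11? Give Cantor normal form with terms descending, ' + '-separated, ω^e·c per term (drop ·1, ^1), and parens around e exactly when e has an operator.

ω^(ω + 1) + 3

[0] 11 ≡ 2^(2 + 1) + 2 + 1 (base 2). Lift 3: 85. −1: 84.
[1] 84 ≡ 3^(3 + 1) + 3 (base 3). Lift 4: 1028. −1: 1027.
[2] 1027 ≡ 4^(4 + 1) + 3 (base 4). Lift 5: 15628. −1: 15627.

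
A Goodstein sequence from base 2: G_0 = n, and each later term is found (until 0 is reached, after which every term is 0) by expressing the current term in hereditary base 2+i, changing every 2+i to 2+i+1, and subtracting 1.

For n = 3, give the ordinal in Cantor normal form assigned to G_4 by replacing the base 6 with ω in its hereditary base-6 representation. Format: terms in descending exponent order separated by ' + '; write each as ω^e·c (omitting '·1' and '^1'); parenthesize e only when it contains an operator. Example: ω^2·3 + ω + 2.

G_0=3  [base 2] 2 + 1  →[2↦3]→  3 + 1 = 4  −1 ⇒ G_1=3
G_1=3  [base 3] 3  →[3↦4]→  4 = 4  −1 ⇒ G_2=3
G_2=3  [base 4] 3  →[4↦5]→  3 = 3  −1 ⇒ G_3=2
G_3=2  [base 5] 2  →[5↦6]→  2 = 2  −1 ⇒ G_4=1
G_4=1  [base 6] 1  →[6↦7]→  1 = 1  −1 ⇒ G_5=0

1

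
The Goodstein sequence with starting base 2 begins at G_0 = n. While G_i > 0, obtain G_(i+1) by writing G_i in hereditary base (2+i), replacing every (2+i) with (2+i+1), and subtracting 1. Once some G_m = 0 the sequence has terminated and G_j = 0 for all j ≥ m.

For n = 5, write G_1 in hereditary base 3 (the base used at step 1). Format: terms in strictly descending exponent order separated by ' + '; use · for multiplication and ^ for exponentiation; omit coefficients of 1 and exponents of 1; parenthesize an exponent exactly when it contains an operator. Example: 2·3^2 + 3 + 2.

base 2: 5 = 2^2 + 1; at 3: 3^3 + 1 = 28; next = 27
base 3: 27 = 3^3; at 4: 4^4 = 256; next = 255

3^3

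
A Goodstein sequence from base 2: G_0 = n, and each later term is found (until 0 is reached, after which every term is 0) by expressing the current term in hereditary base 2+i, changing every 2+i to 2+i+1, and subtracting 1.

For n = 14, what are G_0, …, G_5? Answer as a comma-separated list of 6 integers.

14, 110, 1281, 18750, 326591, 5862840

base 2: 14 = 2^(2 + 1) + 2^2 + 2; at 3: 3^(3 + 1) + 3^3 + 3 = 111; next = 110
base 3: 110 = 3^(3 + 1) + 3^3 + 2; at 4: 4^(4 + 1) + 4^4 + 2 = 1282; next = 1281
base 4: 1281 = 4^(4 + 1) + 4^4 + 1; at 5: 5^(5 + 1) + 5^5 + 1 = 18751; next = 18750
base 5: 18750 = 5^(5 + 1) + 5^5; at 6: 6^(6 + 1) + 6^6 = 326592; next = 326591
base 6: 326591 = 6^(6 + 1) + 5·6^5 + 5·6^4 + 5·6^3 + 5·6^2 + 5·6 + 5; at 7: 7^(7 + 1) + 5·7^5 + 5·7^4 + 5·7^3 + 5·7^2 + 5·7 + 5 = 5862841; next = 5862840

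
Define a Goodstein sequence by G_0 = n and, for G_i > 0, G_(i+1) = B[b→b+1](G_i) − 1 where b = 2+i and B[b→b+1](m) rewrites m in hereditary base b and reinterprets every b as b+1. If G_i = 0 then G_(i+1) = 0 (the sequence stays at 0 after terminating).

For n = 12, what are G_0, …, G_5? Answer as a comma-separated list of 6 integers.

12, 107, 1065, 15685, 280019, 5764910

i=0: 12 = 2^(2 + 1) + 2^2 (b=2); 2→3: 3^(3 + 1) + 3^3 = 108; 108−1 = 107
i=1: 107 = 3^(3 + 1) + 2·3^2 + 2·3 + 2 (b=3); 3→4: 4^(4 + 1) + 2·4^2 + 2·4 + 2 = 1066; 1066−1 = 1065
i=2: 1065 = 4^(4 + 1) + 2·4^2 + 2·4 + 1 (b=4); 4→5: 5^(5 + 1) + 2·5^2 + 2·5 + 1 = 15686; 15686−1 = 15685
i=3: 15685 = 5^(5 + 1) + 2·5^2 + 2·5 (b=5); 5→6: 6^(6 + 1) + 2·6^2 + 2·6 = 280020; 280020−1 = 280019
i=4: 280019 = 6^(6 + 1) + 2·6^2 + 6 + 5 (b=6); 6→7: 7^(7 + 1) + 2·7^2 + 7 + 5 = 5764911; 5764911−1 = 5764910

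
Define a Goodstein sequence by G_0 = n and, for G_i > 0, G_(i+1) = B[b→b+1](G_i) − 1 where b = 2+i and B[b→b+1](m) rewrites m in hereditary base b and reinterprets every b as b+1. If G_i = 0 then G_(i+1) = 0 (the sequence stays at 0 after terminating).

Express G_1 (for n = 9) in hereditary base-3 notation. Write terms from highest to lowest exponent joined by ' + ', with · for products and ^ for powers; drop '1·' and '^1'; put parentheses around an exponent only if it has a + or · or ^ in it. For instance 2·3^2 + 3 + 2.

3^(3 + 1)

i=0: 9 = 2^(2 + 1) + 1 (b=2); 2→3: 3^(3 + 1) + 1 = 82; 82−1 = 81
i=1: 81 = 3^(3 + 1) (b=3); 3→4: 4^(4 + 1) = 1024; 1024−1 = 1023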